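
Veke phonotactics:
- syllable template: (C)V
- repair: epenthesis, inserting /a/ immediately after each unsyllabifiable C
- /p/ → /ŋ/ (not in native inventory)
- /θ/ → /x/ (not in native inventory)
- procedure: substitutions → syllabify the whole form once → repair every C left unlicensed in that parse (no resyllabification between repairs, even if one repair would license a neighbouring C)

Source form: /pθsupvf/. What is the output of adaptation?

ŋaxasuŋavafa

Substitution: /p/ → /ŋ/, /θ/ → /x/, giving /ŋxsuŋvf/.
Syllabifying with onset maximization leaves /ŋ/, /x/, /ŋ/, /v/, /f/ stranded (no codas are permitted; onsets are limited to one consonant).
Each unlicensed consonant becomes the onset of a new syllable: /ŋ/ → /ŋa/, /x/ → /xa/, /ŋ/ → /ŋa/, /v/ → /va/, /f/ → /fa/.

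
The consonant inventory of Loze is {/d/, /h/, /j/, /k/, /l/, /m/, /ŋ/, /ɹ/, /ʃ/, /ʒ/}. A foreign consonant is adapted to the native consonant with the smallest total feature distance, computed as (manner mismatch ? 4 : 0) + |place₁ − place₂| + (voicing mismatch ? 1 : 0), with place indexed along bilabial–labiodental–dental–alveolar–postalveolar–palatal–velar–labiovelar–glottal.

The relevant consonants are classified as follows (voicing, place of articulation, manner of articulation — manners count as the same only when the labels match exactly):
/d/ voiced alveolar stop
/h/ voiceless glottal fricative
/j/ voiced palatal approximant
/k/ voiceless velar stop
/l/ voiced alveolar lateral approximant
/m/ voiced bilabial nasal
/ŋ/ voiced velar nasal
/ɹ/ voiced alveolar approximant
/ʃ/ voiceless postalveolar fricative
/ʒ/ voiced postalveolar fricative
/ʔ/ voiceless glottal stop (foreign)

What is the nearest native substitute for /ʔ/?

k

/k/ is closest: same manner (stop), place distance 2 (glottal→velar), same voicing; total 2. Next closest is /h/ at distance 4.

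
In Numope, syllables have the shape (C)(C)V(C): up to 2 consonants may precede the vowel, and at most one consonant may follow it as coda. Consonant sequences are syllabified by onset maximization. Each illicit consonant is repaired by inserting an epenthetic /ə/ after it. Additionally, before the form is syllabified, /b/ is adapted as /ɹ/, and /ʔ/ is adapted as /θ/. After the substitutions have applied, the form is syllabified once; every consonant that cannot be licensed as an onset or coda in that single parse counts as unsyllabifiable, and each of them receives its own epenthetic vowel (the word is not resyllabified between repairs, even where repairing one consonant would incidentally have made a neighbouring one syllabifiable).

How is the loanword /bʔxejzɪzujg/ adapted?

Substitution: /b/ → /ɹ/, /ʔ/ → /θ/, giving /ɹθxejzɪzujg/.
The consonants /ɹ/, /g/ cannot be parsed into a legal (C)(C)V(C) syllable (at most one coda consonant is licensed; onsets may contain at most 2 consonants).
Each unlicensed consonant becomes the onset of a new syllable: /ɹ/ → /ɹə/, /g/ → /gə/.

ɹəθxejzɪzujgə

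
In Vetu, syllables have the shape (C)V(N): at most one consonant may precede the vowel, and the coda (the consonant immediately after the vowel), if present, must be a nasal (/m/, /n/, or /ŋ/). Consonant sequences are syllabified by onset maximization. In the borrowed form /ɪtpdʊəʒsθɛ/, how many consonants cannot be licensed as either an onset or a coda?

4

Under (C)V(N), the unsyllabifiable consonants are /t/, /p/, /ʒ/, /s/ (only a nasal (/m/, /n/, or /ŋ/) is licensed in coda position; onsets are limited to one consonant).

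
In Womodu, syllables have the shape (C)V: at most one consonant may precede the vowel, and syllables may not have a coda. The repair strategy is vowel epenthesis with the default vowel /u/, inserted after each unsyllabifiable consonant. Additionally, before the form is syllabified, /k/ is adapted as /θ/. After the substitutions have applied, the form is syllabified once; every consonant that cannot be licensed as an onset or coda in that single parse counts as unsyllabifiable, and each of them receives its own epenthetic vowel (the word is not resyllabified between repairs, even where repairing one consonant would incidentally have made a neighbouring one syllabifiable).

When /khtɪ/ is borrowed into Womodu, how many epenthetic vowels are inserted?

After substitution the input is /θhtɪ/.
The unsyllabifiable consonants are /θ/, /h/; each receives one epenthetic vowel.

2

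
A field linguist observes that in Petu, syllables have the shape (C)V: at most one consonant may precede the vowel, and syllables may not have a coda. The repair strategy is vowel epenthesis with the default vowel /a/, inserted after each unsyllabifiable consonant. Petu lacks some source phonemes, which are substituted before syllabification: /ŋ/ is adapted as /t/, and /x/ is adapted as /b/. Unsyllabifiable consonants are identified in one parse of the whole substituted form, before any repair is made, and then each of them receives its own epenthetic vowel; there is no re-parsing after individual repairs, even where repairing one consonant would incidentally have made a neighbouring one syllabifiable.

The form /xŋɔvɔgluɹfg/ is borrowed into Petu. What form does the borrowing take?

Substitution: /x/ → /b/, /ŋ/ → /t/, giving /btɔvɔgluɹfg/.
The consonants /b/, /g/, /ɹ/, /f/, /g/ cannot be parsed into a legal (C)V syllable (no codas are permitted; onsets are limited to one consonant).
Each unlicensed consonant becomes the onset of a new syllable: /b/ → /ba/, /g/ → /ga/, /ɹ/ → /ɹa/, /f/ → /fa/, /g/ → /ga/.

batɔvɔgaluɹafaga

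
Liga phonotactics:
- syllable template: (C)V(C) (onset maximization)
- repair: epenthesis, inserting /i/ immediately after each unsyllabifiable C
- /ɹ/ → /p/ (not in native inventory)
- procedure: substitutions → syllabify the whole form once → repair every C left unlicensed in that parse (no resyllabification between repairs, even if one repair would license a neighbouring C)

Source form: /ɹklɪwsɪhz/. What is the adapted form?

Substitution: /ɹ/ → /p/, giving /pklɪwsɪhz/.
Under (C)V(C), the unsyllabifiable consonants are /p/, /k/, /z/ (at most one coda consonant is licensed; onsets are limited to one consonant).
Epenthesis after each stranded consonant: /p/ → /pi/, /k/ → /ki/, /z/ → /zi/.

pikilɪwsɪhzi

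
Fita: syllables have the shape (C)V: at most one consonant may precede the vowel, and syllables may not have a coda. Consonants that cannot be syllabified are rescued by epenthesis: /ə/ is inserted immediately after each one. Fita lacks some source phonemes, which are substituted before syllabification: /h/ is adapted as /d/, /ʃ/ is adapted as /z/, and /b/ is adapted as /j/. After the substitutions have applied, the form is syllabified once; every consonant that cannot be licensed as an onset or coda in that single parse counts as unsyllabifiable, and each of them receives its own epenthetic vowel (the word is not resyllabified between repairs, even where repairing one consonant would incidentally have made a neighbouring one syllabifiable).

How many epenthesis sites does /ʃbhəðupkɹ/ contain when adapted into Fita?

5

After substitution the input is /zjdəðupkɹ/.
The unsyllabifiable consonants are /z/, /j/, /p/, /k/, /ɹ/; each receives one epenthetic vowel.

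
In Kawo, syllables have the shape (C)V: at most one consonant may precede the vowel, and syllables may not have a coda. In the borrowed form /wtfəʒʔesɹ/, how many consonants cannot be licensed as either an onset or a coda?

5

The consonants /w/, /t/, /ʒ/, /s/, /ɹ/ cannot be parsed into a legal (C)V syllable (no codas are permitted; onsets are limited to one consonant).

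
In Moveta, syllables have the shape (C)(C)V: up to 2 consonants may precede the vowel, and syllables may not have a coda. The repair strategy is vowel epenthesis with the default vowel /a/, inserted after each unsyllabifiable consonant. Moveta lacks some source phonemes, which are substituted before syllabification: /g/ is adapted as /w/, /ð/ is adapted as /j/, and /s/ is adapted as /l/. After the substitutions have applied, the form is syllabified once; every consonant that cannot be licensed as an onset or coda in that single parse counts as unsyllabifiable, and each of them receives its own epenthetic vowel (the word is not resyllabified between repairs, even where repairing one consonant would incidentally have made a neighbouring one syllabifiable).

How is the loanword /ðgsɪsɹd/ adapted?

Substitution: /ð/ → /j/, /g/ → /w/, /s/ → /l/, giving /jwlɪlɹd/.
Syllabifying with onset maximization leaves /j/, /l/, /ɹ/, /d/ stranded (no codas are permitted; onsets may contain at most 2 consonants).
Each unlicensed consonant becomes the onset of a new syllable: /j/ → /ja/, /l/ → /la/, /ɹ/ → /ɹa/, /d/ → /da/.

jawlɪlaɹada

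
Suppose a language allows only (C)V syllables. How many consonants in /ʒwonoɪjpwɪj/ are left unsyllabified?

Under (C)V, the unsyllabifiable consonants are /ʒ/, /j/, /p/, /j/ (no codas are permitted; onsets are limited to one consonant).

4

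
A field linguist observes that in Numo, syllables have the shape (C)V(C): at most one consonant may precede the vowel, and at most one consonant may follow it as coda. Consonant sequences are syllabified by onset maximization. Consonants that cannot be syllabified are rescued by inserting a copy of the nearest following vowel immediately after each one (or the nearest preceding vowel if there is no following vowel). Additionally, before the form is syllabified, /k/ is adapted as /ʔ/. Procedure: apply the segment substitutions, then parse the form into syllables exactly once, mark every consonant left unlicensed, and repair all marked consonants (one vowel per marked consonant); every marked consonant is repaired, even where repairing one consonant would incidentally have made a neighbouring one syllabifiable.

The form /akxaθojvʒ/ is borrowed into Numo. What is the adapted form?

Substitution: /k/ → /ʔ/, giving /aʔxaθojvʒ/.
Syllabifying with onset maximization leaves /v/, /ʒ/ stranded (at most one coda consonant is licensed; onsets are limited to one consonant).
Epenthesis after each stranded consonant: /v/ → /vo/, /ʒ/ → /ʒo/.

aʔxaθojvoʒo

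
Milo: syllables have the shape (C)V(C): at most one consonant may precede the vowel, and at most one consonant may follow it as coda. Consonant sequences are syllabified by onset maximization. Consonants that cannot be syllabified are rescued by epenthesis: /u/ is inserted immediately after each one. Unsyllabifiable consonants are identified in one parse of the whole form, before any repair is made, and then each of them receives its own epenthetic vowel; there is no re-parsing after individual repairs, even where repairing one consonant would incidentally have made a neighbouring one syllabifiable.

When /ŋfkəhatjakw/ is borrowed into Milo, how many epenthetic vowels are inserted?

The unsyllabifiable consonants are /ŋ/, /f/, /w/; each receives one epenthetic vowel.

3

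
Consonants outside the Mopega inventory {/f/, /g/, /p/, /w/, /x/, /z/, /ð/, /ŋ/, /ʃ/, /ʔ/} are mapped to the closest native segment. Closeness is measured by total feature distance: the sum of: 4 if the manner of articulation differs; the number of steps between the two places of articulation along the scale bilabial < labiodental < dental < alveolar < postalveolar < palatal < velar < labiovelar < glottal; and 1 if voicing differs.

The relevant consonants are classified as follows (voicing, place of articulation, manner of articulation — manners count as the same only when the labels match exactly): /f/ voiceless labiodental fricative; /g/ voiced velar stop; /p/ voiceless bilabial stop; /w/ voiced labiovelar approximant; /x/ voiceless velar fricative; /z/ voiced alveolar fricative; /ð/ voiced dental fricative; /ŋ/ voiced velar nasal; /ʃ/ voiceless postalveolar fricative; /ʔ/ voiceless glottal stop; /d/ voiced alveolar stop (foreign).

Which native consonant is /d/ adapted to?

/g/ is closest: same manner (stop), place distance 3 (alveolar→velar), same voicing; total 3. Next closest is /p/ at distance 4.

g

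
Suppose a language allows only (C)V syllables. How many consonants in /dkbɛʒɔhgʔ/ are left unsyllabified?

Syllabifying with onset maximization leaves /d/, /k/, /h/, /g/, /ʔ/ stranded (no codas are permitted; onsets are limited to one consonant).

5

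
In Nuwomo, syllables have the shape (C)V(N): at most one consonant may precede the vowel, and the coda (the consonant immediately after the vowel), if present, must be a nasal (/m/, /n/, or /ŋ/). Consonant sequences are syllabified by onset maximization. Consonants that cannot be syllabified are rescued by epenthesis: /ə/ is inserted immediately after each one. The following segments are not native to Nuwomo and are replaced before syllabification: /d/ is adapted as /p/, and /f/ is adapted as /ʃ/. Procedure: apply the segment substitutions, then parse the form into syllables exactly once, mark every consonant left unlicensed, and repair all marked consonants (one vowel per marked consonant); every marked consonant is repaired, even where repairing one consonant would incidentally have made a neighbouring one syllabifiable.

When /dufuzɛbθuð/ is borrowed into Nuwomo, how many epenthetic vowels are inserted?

After substitution the input is /puʃuzɛbθuð/.
The unsyllabifiable consonants are /b/, /ð/; each receives one epenthetic vowel.

2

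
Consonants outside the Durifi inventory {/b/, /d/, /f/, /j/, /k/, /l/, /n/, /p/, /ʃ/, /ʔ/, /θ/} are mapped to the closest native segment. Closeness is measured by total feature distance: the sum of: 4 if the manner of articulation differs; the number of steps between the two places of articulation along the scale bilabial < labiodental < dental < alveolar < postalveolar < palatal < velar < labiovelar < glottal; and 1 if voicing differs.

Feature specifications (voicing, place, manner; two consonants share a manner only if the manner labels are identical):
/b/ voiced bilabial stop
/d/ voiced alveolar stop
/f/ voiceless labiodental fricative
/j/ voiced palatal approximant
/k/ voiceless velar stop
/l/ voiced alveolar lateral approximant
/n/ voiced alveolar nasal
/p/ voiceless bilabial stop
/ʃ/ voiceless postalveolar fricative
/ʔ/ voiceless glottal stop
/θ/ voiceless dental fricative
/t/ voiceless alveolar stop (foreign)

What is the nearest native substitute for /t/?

d

/d/ is closest: same manner (stop), place distance 0 (alveolar→alveolar), voicing differs (+1); total 1. Next closest is /k/ at distance 3.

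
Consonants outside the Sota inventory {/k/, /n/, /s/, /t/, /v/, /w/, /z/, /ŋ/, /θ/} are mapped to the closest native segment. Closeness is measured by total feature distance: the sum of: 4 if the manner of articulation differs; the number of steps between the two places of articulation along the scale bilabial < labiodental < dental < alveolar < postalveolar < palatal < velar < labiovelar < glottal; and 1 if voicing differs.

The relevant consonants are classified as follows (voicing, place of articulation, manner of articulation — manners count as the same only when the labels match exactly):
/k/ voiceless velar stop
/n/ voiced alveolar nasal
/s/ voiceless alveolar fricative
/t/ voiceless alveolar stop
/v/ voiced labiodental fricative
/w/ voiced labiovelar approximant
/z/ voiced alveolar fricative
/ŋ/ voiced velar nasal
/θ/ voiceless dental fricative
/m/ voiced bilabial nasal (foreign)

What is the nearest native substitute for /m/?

/n/ is closest: same manner (nasal), place distance 3 (bilabial→alveolar), same voicing; total 3. Next closest is /v/ at distance 5.

n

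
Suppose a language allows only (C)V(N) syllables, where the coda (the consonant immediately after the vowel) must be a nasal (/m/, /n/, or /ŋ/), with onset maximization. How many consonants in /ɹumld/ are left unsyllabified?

Syllabifying with onset maximization leaves /l/, /d/ stranded (only a nasal (/m/, /n/, or /ŋ/) is licensed in coda position; onsets are limited to one consonant).

2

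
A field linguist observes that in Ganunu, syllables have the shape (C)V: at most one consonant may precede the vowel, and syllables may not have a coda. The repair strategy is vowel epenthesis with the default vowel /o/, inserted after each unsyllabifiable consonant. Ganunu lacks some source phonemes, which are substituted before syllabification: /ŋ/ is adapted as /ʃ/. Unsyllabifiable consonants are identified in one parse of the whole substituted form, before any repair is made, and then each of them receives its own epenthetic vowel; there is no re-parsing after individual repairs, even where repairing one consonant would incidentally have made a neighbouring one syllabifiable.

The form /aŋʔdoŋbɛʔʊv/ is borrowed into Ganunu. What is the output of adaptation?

Substitution: /ŋ/ → /ʃ/, giving /aʃʔdoʃbɛʔʊv/.
Under (C)V, the unsyllabifiable consonants are /ʃ/, /ʔ/, /ʃ/, /v/ (no codas are permitted; onsets are limited to one consonant).
Epenthesis after each stranded consonant: /ʃ/ → /ʃo/, /ʔ/ → /ʔo/, /ʃ/ → /ʃo/, /v/ → /vo/.

aʃoʔodoʃobɛʔʊvo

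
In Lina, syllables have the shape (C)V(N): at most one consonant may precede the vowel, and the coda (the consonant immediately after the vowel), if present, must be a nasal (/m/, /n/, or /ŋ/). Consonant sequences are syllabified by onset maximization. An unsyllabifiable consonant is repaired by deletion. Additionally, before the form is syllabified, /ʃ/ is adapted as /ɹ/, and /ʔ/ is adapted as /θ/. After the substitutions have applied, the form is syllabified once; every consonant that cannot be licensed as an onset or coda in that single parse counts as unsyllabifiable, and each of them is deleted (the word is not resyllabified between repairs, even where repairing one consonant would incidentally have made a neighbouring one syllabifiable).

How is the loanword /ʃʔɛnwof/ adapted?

Substitution: /ʃ/ → /ɹ/, /ʔ/ → /θ/, giving /ɹθɛnwof/.
The consonants /ɹ/, /f/ cannot be parsed into a legal (C)V(N) syllable (only a nasal (/m/, /n/, or /ŋ/) is licensed in coda position; onsets are limited to one consonant).
Deleting the stranded consonants removes /ɹ/, /f/.

θɛnwo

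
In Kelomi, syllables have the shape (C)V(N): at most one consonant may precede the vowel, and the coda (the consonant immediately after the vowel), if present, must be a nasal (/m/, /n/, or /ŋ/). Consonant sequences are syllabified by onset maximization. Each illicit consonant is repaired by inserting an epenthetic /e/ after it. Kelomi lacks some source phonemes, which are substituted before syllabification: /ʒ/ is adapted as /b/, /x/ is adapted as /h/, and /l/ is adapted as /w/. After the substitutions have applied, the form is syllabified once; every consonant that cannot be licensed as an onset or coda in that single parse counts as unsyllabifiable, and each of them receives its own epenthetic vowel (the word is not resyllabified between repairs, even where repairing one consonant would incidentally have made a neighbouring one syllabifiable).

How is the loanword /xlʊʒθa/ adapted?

hewʊbeθa

Substitution: /x/ → /h/, /l/ → /w/, /ʒ/ → /b/, giving /hwʊbθa/.
Under (C)V(N), the unsyllabifiable consonants are /h/, /b/ (only a nasal (/m/, /n/, or /ŋ/) is licensed in coda position; onsets are limited to one consonant).
Inserting the epenthetic vowel yields /h/ → /he/, /b/ → /be/.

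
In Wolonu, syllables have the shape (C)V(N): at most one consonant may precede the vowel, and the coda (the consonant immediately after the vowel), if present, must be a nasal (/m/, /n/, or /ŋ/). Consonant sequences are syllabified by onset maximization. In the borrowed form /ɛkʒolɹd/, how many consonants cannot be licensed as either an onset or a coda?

4

Under (C)V(N), the unsyllabifiable consonants are /k/, /l/, /ɹ/, /d/ (only a nasal (/m/, /n/, or /ŋ/) is licensed in coda position; onsets are limited to one consonant).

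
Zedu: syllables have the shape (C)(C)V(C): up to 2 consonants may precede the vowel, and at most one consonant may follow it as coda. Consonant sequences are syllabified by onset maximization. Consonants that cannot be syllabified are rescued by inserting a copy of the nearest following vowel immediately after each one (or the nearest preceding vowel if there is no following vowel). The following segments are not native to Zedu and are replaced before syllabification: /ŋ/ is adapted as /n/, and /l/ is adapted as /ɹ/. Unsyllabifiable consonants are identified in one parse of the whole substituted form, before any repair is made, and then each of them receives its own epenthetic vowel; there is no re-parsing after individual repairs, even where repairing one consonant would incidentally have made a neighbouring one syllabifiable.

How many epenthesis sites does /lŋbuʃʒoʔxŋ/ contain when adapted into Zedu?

3

After substitution the input is /ɹnbuʃʒoʔxn/.
The unsyllabifiable consonants are /ɹ/, /x/, /n/; each receives one epenthetic vowel.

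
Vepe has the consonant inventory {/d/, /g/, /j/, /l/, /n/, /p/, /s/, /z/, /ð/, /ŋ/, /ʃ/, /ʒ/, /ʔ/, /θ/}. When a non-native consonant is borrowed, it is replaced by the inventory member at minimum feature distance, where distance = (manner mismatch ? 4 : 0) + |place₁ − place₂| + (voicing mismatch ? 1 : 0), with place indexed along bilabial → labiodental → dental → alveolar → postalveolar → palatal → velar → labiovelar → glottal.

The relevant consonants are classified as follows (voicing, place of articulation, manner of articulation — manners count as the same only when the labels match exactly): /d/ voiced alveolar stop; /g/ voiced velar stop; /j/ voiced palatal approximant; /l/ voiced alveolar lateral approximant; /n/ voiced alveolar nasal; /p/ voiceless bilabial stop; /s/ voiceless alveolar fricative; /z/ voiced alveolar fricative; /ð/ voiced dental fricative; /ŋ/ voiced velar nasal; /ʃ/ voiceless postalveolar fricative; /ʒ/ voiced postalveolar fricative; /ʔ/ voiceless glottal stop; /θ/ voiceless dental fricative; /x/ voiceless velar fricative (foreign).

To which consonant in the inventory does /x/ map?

/ʃ/ is closest: same manner (fricative), place distance 2 (velar→postalveolar), same voicing; total 2. Next closest is /s/ at distance 3.

ʃ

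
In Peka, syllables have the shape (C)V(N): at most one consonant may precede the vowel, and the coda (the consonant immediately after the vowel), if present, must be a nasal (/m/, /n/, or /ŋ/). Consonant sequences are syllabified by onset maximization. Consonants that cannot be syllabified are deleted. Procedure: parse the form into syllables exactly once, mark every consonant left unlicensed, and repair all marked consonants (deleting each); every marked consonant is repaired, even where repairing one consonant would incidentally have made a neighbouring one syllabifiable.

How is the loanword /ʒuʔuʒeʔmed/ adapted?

ʒuʔuʒeme

Under (C)V(N), the unsyllabifiable consonants are /ʔ/, /d/ (only a nasal (/m/, /n/, or /ŋ/) is licensed in coda position; onsets are limited to one consonant).
Deletion applies to /ʔ/, /d/.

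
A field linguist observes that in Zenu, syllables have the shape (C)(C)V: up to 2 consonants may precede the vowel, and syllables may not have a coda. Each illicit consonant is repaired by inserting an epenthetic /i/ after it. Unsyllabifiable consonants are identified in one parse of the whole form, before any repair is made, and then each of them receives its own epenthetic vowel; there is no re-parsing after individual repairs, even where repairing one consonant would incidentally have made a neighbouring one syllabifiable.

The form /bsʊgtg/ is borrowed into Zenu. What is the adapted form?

Under (C)(C)V, the unsyllabifiable consonants are /g/, /t/, /g/ (no codas are permitted; onsets may contain at most 2 consonants).
Inserting the epenthetic vowel yields /g/ → /gi/, /t/ → /ti/, /g/ → /gi/.

bsʊgitigi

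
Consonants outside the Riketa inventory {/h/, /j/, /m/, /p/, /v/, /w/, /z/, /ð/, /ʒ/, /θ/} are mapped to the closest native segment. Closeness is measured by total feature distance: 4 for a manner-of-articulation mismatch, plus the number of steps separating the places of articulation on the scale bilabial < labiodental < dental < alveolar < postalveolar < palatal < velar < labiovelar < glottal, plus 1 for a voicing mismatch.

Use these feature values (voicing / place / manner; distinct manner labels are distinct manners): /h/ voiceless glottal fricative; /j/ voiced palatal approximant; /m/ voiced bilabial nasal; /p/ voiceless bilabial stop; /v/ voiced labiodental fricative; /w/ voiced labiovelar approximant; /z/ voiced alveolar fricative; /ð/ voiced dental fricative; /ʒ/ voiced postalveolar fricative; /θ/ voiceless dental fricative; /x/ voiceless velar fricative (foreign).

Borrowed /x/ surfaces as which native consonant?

h

/h/ is closest: same manner (fricative), place distance 2 (velar→glottal), same voicing; total 2. Next closest is /ʒ/ at distance 3.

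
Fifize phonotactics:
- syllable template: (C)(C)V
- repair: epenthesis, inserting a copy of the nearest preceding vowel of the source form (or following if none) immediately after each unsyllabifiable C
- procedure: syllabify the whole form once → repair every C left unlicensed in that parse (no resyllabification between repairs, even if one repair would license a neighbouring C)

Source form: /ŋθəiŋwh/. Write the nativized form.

Under (C)(C)V, the unsyllabifiable consonants are /ŋ/, /w/, /h/ (no codas are permitted; onsets may contain at most 2 consonants).
Inserting the epenthetic vowel yields /ŋ/ → /ŋi/, /w/ → /wi/, /h/ → /hi/.

ŋθəiŋiwihi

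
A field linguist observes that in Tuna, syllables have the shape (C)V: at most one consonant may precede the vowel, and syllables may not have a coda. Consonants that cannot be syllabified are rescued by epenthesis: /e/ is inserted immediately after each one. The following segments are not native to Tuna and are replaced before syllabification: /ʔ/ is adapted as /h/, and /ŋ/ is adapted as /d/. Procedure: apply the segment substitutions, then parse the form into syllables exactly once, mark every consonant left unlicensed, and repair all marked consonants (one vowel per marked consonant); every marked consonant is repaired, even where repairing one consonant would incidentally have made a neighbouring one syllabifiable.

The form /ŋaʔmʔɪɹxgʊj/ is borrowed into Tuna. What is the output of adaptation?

dahemehɪɹexegʊje

Substitution: /ŋ/ → /d/, /ʔ/ → /h/, giving /dahmhɪɹxgʊj/.
The consonants /h/, /m/, /ɹ/, /x/, /j/ cannot be parsed into a legal (C)V syllable (no codas are permitted; onsets are limited to one consonant).
Epenthesis after each stranded consonant: /h/ → /he/, /m/ → /me/, /ɹ/ → /ɹe/, /x/ → /xe/, /j/ → /je/.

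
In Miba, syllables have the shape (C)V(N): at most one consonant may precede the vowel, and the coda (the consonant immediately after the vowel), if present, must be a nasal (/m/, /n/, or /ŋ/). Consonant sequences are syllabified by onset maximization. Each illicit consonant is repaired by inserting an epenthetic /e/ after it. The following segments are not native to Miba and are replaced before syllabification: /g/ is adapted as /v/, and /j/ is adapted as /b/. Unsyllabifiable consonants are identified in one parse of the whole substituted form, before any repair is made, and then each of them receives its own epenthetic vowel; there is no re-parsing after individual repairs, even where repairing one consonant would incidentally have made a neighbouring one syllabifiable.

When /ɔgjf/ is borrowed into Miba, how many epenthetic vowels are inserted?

3

After substitution the input is /ɔvbf/.
The unsyllabifiable consonants are /v/, /b/, /f/; each receives one epenthetic vowel.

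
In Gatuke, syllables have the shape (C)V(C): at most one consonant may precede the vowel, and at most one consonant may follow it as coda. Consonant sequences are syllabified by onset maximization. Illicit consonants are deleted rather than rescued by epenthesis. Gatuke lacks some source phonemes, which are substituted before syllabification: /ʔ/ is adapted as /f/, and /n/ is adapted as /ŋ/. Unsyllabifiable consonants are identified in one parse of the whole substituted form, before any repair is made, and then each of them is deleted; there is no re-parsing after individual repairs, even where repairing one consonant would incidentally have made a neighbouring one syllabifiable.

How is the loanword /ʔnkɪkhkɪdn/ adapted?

Substitution: /ʔ/ → /f/, /n/ → /ŋ/, giving /fŋkɪkhkɪdŋ/.
The consonants /f/, /ŋ/, /h/, /ŋ/ cannot be parsed into a legal (C)V(C) syllable (at most one coda consonant is licensed; onsets are limited to one consonant).
Each unlicensed consonant is deleted: /f/, /ŋ/, /h/, /ŋ/.

kɪkkɪd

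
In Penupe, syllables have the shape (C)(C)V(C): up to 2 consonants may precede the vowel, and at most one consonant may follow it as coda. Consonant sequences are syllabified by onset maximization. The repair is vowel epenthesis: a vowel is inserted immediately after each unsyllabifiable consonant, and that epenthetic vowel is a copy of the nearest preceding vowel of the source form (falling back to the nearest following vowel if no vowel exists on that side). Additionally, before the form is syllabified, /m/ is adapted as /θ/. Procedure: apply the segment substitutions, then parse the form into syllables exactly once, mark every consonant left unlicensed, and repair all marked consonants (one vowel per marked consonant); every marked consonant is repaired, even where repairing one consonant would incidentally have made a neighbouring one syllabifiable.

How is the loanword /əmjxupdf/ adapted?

Substitution: /m/ → /θ/, giving /əθjxupdf/.
The consonants /d/, /f/ cannot be parsed into a legal (C)(C)V(C) syllable (at most one coda consonant is licensed; onsets may contain at most 2 consonants).
Each unlicensed consonant becomes the onset of a new syllable: /d/ → /du/, /f/ → /fu/.

əθjxupdufu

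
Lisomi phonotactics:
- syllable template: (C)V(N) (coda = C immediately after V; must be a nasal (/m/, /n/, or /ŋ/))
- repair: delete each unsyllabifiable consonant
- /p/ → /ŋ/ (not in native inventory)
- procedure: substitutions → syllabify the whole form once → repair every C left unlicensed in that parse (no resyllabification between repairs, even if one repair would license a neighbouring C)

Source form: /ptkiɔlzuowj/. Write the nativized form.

kiɔzuo

Substitution: /p/ → /ŋ/, giving /ŋtkiɔlzuowj/.
The consonants /ŋ/, /t/, /l/, /w/, /j/ cannot be parsed into a legal (C)V(N) syllable (only a nasal (/m/, /n/, or /ŋ/) is licensed in coda position; onsets are limited to one consonant).
Each unlicensed consonant is deleted: /ŋ/, /t/, /l/, /w/, /j/.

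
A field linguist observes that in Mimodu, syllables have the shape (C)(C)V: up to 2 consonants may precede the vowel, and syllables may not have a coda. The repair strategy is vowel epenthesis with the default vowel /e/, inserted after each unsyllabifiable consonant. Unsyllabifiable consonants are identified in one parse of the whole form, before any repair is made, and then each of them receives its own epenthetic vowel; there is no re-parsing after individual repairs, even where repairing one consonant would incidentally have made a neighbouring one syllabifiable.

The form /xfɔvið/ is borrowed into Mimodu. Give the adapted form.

xfɔviðe

The consonants /ð/ cannot be parsed into a legal (C)(C)V syllable (no codas are permitted; onsets may contain at most 2 consonants).
Each unlicensed consonant becomes the onset of a new syllable: /ð/ → /ðe/.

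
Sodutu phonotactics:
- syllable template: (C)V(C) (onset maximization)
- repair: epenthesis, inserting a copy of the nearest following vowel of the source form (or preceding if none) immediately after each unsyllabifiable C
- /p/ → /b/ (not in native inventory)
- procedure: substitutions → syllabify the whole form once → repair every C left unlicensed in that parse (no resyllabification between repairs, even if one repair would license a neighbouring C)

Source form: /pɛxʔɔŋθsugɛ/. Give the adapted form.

Substitution: /p/ → /b/, giving /bɛxʔɔŋθsugɛ/.
The consonants /θ/ cannot be parsed into a legal (C)V(C) syllable (at most one coda consonant is licensed; onsets are limited to one consonant).
Epenthesis after each stranded consonant: /θ/ → /θu/.

bɛxʔɔŋθusugɛ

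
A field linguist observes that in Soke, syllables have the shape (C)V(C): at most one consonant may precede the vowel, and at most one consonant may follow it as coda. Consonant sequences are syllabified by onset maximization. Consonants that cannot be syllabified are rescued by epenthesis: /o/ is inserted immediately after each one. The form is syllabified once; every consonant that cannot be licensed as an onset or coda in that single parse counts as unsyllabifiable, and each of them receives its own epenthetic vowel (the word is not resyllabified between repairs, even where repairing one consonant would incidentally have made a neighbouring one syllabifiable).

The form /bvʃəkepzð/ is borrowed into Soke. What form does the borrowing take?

bovoʃəkepzoðo

Under (C)V(C), the unsyllabifiable consonants are /b/, /v/, /z/, /ð/ (at most one coda consonant is licensed; onsets are limited to one consonant).
Each unlicensed consonant becomes the onset of a new syllable: /b/ → /bo/, /v/ → /vo/, /z/ → /zo/, /ð/ → /ðo/.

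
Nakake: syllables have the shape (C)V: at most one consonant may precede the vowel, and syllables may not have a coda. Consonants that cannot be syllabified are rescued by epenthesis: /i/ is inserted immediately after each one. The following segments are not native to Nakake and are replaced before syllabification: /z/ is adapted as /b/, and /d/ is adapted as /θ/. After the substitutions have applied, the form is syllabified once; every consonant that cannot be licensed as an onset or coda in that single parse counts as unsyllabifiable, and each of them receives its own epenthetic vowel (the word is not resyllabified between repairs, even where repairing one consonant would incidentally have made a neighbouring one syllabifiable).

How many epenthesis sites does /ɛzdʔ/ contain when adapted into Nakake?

After substitution the input is /ɛbθʔ/.
The unsyllabifiable consonants are /b/, /θ/, /ʔ/; each receives one epenthetic vowel.

3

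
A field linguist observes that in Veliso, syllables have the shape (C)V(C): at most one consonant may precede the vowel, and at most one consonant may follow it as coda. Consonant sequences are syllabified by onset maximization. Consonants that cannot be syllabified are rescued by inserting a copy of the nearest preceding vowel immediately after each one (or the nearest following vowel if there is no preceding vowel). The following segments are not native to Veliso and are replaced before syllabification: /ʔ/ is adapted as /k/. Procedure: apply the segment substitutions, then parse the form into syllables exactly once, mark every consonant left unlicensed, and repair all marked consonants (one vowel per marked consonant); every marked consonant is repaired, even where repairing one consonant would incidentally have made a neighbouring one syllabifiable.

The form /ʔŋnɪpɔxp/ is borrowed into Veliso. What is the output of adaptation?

Substitution: /ʔ/ → /k/, giving /kŋnɪpɔxp/.
Under (C)V(C), the unsyllabifiable consonants are /k/, /ŋ/, /p/ (at most one coda consonant is licensed; onsets are limited to one consonant).
Each unlicensed consonant becomes the onset of a new syllable: /k/ → /kɪ/, /ŋ/ → /ŋɪ/, /p/ → /pɔ/.

kɪŋɪnɪpɔxpɔ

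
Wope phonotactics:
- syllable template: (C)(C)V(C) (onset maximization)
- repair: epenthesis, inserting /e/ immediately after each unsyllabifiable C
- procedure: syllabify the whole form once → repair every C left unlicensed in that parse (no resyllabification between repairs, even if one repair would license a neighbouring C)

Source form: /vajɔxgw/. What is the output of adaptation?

vajɔxgewe

The consonants /g/, /w/ cannot be parsed into a legal (C)(C)V(C) syllable (at most one coda consonant is licensed; onsets may contain at most 2 consonants).
Each unlicensed consonant becomes the onset of a new syllable: /g/ → /ge/, /w/ → /we/.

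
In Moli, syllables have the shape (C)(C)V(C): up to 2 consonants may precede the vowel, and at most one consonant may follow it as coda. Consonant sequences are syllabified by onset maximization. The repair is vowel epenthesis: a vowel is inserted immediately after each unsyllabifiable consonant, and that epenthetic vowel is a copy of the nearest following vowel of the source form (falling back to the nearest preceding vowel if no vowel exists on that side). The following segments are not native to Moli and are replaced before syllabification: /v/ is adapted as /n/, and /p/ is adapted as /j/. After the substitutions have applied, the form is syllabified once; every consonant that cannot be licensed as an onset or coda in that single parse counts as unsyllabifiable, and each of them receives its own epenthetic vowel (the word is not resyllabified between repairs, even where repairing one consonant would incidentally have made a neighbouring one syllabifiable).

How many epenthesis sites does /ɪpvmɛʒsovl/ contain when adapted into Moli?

1

After substitution the input is /ɪjnmɛʒsonl/.
The unsyllabifiable consonants are /l/; each receives one epenthetic vowel.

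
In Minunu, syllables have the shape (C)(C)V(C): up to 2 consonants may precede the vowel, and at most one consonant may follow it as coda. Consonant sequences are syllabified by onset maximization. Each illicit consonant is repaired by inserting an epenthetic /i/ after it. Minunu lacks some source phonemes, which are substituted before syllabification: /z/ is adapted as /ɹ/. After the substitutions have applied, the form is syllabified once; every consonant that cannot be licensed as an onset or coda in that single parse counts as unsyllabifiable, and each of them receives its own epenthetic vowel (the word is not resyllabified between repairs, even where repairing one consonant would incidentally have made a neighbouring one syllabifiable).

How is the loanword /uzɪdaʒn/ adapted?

Substitution: /z/ → /ɹ/, giving /uɹɪdaʒn/.
The consonants /n/ cannot be parsed into a legal (C)(C)V(C) syllable (at most one coda consonant is licensed; onsets may contain at most 2 consonants).
Each unlicensed consonant becomes the onset of a new syllable: /n/ → /ni/.

uɹɪdaʒni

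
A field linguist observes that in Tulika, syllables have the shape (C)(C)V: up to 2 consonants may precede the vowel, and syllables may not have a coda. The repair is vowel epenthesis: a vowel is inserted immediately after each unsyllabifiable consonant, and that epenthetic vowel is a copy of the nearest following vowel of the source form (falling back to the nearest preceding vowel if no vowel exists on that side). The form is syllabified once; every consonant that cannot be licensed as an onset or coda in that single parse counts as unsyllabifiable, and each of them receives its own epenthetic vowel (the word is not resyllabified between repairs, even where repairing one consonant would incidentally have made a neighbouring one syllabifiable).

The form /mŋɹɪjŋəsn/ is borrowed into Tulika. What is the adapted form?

Syllabifying with onset maximization leaves /m/, /s/, /n/ stranded (no codas are permitted; onsets may contain at most 2 consonants).
Epenthesis after each stranded consonant: /m/ → /mɪ/, /s/ → /sə/, /n/ → /nə/.

mɪŋɹɪjŋəsənə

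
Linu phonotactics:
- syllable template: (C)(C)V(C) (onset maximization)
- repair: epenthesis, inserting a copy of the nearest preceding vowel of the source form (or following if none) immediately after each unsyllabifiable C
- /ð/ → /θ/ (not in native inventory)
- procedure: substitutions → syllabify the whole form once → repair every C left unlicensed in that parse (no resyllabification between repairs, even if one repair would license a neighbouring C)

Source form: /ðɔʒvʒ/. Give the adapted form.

Substitution: /ð/ → /θ/, giving /θɔʒvʒ/.
Syllabifying with onset maximization leaves /v/, /ʒ/ stranded (at most one coda consonant is licensed; onsets may contain at most 2 consonants).
Inserting the epenthetic vowel yields /v/ → /vɔ/, /ʒ/ → /ʒɔ/.

θɔʒvɔʒɔ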